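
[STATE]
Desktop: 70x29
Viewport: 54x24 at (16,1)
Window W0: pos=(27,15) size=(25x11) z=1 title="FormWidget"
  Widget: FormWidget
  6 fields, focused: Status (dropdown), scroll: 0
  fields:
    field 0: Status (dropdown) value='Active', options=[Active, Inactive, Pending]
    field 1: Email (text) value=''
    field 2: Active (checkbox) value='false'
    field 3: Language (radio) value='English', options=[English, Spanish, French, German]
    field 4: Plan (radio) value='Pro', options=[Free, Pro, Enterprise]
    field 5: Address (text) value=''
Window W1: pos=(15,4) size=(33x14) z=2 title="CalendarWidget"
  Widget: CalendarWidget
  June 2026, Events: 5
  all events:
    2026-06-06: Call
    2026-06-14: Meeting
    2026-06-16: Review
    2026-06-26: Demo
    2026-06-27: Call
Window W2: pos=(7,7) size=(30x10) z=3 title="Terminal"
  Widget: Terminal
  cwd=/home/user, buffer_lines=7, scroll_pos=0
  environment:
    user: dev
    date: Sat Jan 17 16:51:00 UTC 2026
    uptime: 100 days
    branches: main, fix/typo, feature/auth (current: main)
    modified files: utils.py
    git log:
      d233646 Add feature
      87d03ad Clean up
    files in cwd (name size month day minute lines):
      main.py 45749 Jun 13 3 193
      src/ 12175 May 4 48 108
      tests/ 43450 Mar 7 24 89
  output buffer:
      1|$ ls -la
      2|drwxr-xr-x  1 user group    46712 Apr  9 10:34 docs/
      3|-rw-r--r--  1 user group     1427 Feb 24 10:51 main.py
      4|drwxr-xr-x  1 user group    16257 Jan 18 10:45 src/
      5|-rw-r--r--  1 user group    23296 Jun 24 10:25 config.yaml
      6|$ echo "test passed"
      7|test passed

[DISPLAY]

                                                      
                                                      
                                                      
━━━━━━━━━━━━━━━━━━━━━━━━━━━━━━━┓                      
 CalendarWidget                ┃                      
───────────────────────────────┨                      
━━━━━━━━━━━━━━━━━━━━┓          ┃                      
l                   ┃          ┃                      
────────────────────┨          ┃                      
                    ┃          ┃                      
-x  1 user group    ┃          ┃                      
--  1 user group    ┃8         ┃                      
-x  1 user group    ┃          ┃                      
--  1 user group    ┃          ┃                      
test passed"        ┃          ┃━━━┓                  
━━━━━━━━━━━━━━━━━━━━┛          ┃   ┃                  
━━━━━━━━━━━━━━━━━━━━━━━━━━━━━━━┛───┨                  
           ┃> Status:     [Active▼]┃                  
           ┃  Email:      [       ]┃                  
           ┃  Active:     [ ]      ┃                  
           ┃  Language:   (●) Engli┃                  
           ┃  Plan:       ( ) Free ┃                  
           ┃  Address:    [       ]┃                  
           ┃                       ┃                  


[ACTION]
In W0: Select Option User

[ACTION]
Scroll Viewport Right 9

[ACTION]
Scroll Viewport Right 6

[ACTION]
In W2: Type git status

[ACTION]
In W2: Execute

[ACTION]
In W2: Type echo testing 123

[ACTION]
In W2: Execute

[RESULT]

                                                      
                                                      
                                                      
━━━━━━━━━━━━━━━━━━━━━━━━━━━━━━━┓                      
 CalendarWidget                ┃                      
───────────────────────────────┨                      
━━━━━━━━━━━━━━━━━━━━┓          ┃                      
l                   ┃          ┃                      
────────────────────┨          ┃                      
not staged for commi┃          ┃                      
                    ┃          ┃                      
modified:   utils.py┃8         ┃                      
esting 123          ┃          ┃                      
123                 ┃          ┃                      
                    ┃          ┃━━━┓                  
━━━━━━━━━━━━━━━━━━━━┛          ┃   ┃                  
━━━━━━━━━━━━━━━━━━━━━━━━━━━━━━━┛───┨                  
           ┃> Status:     [Active▼]┃                  
           ┃  Email:      [       ]┃                  
           ┃  Active:     [ ]      ┃                  
           ┃  Language:   (●) Engli┃                  
           ┃  Plan:       ( ) Free ┃                  
           ┃  Address:    [       ]┃                  
           ┃                       ┃                  


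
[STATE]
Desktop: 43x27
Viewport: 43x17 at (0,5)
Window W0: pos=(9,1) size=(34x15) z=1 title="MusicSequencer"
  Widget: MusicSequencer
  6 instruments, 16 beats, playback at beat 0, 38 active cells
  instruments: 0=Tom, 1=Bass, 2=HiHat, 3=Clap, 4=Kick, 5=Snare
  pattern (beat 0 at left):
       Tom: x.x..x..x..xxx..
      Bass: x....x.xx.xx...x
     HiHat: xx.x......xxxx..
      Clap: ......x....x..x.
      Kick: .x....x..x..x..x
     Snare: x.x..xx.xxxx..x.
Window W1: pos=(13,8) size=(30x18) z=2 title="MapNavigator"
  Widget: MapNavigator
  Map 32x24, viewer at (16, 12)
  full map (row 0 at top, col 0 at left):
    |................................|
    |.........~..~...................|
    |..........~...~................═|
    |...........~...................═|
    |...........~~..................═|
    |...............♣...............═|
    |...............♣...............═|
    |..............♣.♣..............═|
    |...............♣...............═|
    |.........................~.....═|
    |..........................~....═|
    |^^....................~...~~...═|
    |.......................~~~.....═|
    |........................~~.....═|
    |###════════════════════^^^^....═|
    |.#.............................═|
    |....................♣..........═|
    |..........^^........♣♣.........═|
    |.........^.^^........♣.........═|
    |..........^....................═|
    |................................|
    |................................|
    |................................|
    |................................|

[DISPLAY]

         ┃   Tom█·█··█··█··███··          ┃
         ┃  Bass█····█·██·██···█          ┃
         ┃ HiHat██·█······████··          ┃
         ┃  C┏━━━━━━━━━━━━━━━━━━━━━━━━━━━━┓
         ┃  K┃ MapNavigator               ┃
         ┃ Sn┠────────────────────────────┨
         ┃   ┃.............♣..............┃
         ┃   ┃.............♣..............┃
         ┃   ┃............♣.♣.............┃
         ┃   ┃.............♣..............┃
         ┗━━━┃.......................~....┃
             ┃........................~...┃
             ┃....................~...~~..┃
             ┃..............@......~~~....┃
             ┃......................~~....┃
             ┃#════════════════════^^^^...┃
             ┃............................┃


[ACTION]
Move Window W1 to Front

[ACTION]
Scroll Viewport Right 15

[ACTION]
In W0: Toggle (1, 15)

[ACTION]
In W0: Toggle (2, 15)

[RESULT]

         ┃   Tom█·█··█··█··███··          ┃
         ┃  Bass█····█·██·██····          ┃
         ┃ HiHat██·█······████·█          ┃
         ┃  C┏━━━━━━━━━━━━━━━━━━━━━━━━━━━━┓
         ┃  K┃ MapNavigator               ┃
         ┃ Sn┠────────────────────────────┨
         ┃   ┃.............♣..............┃
         ┃   ┃.............♣..............┃
         ┃   ┃............♣.♣.............┃
         ┃   ┃.............♣..............┃
         ┗━━━┃.......................~....┃
             ┃........................~...┃
             ┃....................~...~~..┃
             ┃..............@......~~~....┃
             ┃......................~~....┃
             ┃#════════════════════^^^^...┃
             ┃............................┃


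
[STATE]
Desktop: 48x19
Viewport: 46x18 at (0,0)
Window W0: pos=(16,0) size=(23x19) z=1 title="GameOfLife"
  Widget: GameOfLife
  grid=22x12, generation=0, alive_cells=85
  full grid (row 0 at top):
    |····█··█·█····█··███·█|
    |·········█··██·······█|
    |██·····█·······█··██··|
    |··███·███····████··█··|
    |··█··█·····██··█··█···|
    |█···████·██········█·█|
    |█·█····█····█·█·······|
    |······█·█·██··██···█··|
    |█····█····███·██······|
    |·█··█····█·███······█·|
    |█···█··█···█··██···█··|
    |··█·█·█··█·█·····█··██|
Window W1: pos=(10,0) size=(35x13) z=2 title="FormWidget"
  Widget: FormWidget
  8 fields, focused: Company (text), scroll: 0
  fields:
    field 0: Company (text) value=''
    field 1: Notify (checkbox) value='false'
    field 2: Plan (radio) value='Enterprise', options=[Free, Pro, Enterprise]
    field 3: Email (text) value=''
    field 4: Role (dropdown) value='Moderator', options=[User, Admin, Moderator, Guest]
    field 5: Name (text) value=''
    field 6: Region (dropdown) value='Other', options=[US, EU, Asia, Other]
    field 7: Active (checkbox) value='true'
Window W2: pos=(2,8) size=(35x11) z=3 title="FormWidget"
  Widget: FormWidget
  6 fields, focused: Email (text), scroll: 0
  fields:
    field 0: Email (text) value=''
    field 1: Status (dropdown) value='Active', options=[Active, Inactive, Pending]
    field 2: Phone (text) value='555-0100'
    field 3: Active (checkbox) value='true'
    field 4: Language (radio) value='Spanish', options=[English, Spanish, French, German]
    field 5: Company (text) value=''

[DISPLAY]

          ┏━━━━━━━━━━━━━━━━━━━━━━━━━━━━━━━━━┓ 
          ┃ FormWidget                      ┃ 
          ┠─────────────────────────────────┨ 
          ┃> Company:    [                 ]┃ 
          ┃  Notify:     [ ]                ┃ 
          ┃  Plan:       ( ) Free  ( ) Pro  ┃ 
          ┃  Email:      [                 ]┃ 
          ┃  Role:       [Moderator       ▼]┃ 
  ┏━━━━━━━━━━━━━━━━━━━━━━━━━━━━━━━━━┓      ]┃ 
  ┃ FormWidget                      ┃     ▼]┃ 
  ┠─────────────────────────────────┨       ┃ 
  ┃> Email:      [                 ]┃       ┃ 
  ┃  Status:     [Active          ▼]┃━━━━━━━┛ 
  ┃  Phone:      [555-0100         ]┃█┃       
  ┃  Active:     [x]                ┃·┃       
  ┃  Language:   ( ) English  (●) Sp┃█┃       
  ┃  Company:    [                 ]┃ ┃       
  ┃                                 ┃ ┃       


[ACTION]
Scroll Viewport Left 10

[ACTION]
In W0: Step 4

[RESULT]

          ┏━━━━━━━━━━━━━━━━━━━━━━━━━━━━━━━━━┓ 
          ┃ FormWidget                      ┃ 
          ┠─────────────────────────────────┨ 
          ┃> Company:    [                 ]┃ 
          ┃  Notify:     [ ]                ┃ 
          ┃  Plan:       ( ) Free  ( ) Pro  ┃ 
          ┃  Email:      [                 ]┃ 
          ┃  Role:       [Moderator       ▼]┃ 
  ┏━━━━━━━━━━━━━━━━━━━━━━━━━━━━━━━━━┓      ]┃ 
  ┃ FormWidget                      ┃     ▼]┃ 
  ┠─────────────────────────────────┨       ┃ 
  ┃> Email:      [                 ]┃       ┃ 
  ┃  Status:     [Active          ▼]┃━━━━━━━┛ 
  ┃  Phone:      [555-0100         ]┃·┃       
  ┃  Active:     [x]                ┃·┃       
  ┃  Language:   ( ) English  (●) Sp┃·┃       
  ┃  Company:    [                 ]┃ ┃       
  ┃                                 ┃ ┃       


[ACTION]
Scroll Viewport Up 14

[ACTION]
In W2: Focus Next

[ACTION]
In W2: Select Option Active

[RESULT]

          ┏━━━━━━━━━━━━━━━━━━━━━━━━━━━━━━━━━┓ 
          ┃ FormWidget                      ┃ 
          ┠─────────────────────────────────┨ 
          ┃> Company:    [                 ]┃ 
          ┃  Notify:     [ ]                ┃ 
          ┃  Plan:       ( ) Free  ( ) Pro  ┃ 
          ┃  Email:      [                 ]┃ 
          ┃  Role:       [Moderator       ▼]┃ 
  ┏━━━━━━━━━━━━━━━━━━━━━━━━━━━━━━━━━┓      ]┃ 
  ┃ FormWidget                      ┃     ▼]┃ 
  ┠─────────────────────────────────┨       ┃ 
  ┃  Email:      [                 ]┃       ┃ 
  ┃> Status:     [Active          ▼]┃━━━━━━━┛ 
  ┃  Phone:      [555-0100         ]┃·┃       
  ┃  Active:     [x]                ┃·┃       
  ┃  Language:   ( ) English  (●) Sp┃·┃       
  ┃  Company:    [                 ]┃ ┃       
  ┃                                 ┃ ┃       


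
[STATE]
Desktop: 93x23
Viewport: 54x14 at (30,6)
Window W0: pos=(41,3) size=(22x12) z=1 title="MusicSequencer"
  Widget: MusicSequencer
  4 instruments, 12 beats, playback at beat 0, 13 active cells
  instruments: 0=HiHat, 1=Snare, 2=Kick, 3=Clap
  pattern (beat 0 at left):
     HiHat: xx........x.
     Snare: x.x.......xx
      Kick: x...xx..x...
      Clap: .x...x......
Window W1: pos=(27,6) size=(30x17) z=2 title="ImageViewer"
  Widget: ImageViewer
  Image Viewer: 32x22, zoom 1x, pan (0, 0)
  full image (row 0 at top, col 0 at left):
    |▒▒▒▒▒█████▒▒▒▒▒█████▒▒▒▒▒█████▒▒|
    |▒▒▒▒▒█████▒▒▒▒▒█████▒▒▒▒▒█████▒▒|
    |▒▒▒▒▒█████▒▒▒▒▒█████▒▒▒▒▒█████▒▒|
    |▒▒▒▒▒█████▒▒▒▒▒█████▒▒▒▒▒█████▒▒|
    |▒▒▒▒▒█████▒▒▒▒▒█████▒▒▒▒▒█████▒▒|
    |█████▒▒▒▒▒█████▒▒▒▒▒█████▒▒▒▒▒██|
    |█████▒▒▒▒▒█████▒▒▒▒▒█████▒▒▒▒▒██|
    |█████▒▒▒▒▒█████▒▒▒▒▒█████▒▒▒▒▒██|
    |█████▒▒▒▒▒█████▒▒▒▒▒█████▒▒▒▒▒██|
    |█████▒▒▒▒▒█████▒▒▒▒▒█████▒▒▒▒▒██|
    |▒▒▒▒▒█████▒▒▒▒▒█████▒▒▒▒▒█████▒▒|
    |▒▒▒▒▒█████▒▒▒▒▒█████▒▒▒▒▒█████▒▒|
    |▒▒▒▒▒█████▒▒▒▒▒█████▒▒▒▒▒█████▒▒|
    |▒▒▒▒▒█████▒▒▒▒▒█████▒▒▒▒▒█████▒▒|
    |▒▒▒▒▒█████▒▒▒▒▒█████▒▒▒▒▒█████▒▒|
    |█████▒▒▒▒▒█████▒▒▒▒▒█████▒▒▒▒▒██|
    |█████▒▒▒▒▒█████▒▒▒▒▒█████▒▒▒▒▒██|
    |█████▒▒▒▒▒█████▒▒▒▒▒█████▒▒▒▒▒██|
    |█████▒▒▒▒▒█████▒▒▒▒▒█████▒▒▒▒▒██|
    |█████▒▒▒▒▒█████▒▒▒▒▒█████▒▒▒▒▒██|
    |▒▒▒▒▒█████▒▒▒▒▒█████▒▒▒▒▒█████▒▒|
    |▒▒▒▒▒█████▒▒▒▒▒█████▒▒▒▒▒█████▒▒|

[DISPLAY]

━━━━━━━━━━━━━━━━━━━━━━━━━━┓901  ┃                     
mageViewer                ┃·█·  ┃                     
──────────────────────────┨·██  ┃                     
▒▒▒█████▒▒▒▒▒█████▒▒▒▒▒███┃···  ┃                     
▒▒▒█████▒▒▒▒▒█████▒▒▒▒▒███┃···  ┃                     
▒▒▒█████▒▒▒▒▒█████▒▒▒▒▒███┃     ┃                     
▒▒▒█████▒▒▒▒▒█████▒▒▒▒▒███┃     ┃                     
▒▒▒█████▒▒▒▒▒█████▒▒▒▒▒███┃     ┃                     
███▒▒▒▒▒█████▒▒▒▒▒█████▒▒▒┃━━━━━┛                     
███▒▒▒▒▒█████▒▒▒▒▒█████▒▒▒┃                           
███▒▒▒▒▒█████▒▒▒▒▒█████▒▒▒┃                           
███▒▒▒▒▒█████▒▒▒▒▒█████▒▒▒┃                           
███▒▒▒▒▒█████▒▒▒▒▒█████▒▒▒┃                           
▒▒▒█████▒▒▒▒▒█████▒▒▒▒▒███┃                           


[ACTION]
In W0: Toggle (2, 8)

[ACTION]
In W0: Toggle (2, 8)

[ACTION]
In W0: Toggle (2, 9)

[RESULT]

━━━━━━━━━━━━━━━━━━━━━━━━━━┓901  ┃                     
mageViewer                ┃·█·  ┃                     
──────────────────────────┨·██  ┃                     
▒▒▒█████▒▒▒▒▒█████▒▒▒▒▒███┃█··  ┃                     
▒▒▒█████▒▒▒▒▒█████▒▒▒▒▒███┃···  ┃                     
▒▒▒█████▒▒▒▒▒█████▒▒▒▒▒███┃     ┃                     
▒▒▒█████▒▒▒▒▒█████▒▒▒▒▒███┃     ┃                     
▒▒▒█████▒▒▒▒▒█████▒▒▒▒▒███┃     ┃                     
███▒▒▒▒▒█████▒▒▒▒▒█████▒▒▒┃━━━━━┛                     
███▒▒▒▒▒█████▒▒▒▒▒█████▒▒▒┃                           
███▒▒▒▒▒█████▒▒▒▒▒█████▒▒▒┃                           
███▒▒▒▒▒█████▒▒▒▒▒█████▒▒▒┃                           
███▒▒▒▒▒█████▒▒▒▒▒█████▒▒▒┃                           
▒▒▒█████▒▒▒▒▒█████▒▒▒▒▒███┃                           


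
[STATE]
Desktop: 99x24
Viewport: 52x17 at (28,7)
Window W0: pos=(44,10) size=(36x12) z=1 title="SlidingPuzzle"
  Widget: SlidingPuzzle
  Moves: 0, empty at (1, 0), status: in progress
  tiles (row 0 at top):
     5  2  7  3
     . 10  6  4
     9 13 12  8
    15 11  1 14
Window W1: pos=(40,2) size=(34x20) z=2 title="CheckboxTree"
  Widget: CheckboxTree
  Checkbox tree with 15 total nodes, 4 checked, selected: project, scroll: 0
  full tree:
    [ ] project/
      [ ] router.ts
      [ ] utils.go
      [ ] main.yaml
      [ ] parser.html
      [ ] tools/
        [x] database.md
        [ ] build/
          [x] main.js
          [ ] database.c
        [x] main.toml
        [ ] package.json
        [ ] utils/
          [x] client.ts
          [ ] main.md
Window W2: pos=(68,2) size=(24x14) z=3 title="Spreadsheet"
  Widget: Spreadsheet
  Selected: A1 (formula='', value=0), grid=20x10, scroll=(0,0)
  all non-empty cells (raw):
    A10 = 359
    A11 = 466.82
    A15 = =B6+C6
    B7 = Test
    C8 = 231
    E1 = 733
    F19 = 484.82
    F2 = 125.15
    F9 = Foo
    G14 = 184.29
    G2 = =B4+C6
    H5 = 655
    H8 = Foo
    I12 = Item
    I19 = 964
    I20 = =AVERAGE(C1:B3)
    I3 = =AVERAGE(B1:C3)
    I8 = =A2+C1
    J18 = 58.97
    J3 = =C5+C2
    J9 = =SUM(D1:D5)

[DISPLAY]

            ┃   [ ] utils.go            ┃-----------
            ┃   [ ] main.yaml           ┃  1      [0
            ┃   [ ] parser.html         ┃  2        
            ┃   [-] tools/              ┃  3        
            ┃     [x] database.md       ┃  4        
            ┃     [-] build/            ┃  5        
            ┃       [x] main.js         ┃  6        
            ┃       [ ] database.c      ┃  7        
            ┃     [x] main.toml         ┗━━━━━━━━━━━
            ┃     [ ] package.json           ┃     ┃
            ┃     [-] utils/                 ┃     ┃
            ┃       [x] client.ts            ┃     ┃
            ┃       [ ] main.md              ┃     ┃
            ┃                                ┃     ┃
            ┗━━━━━━━━━━━━━━━━━━━━━━━━━━━━━━━━┛━━━━━┛
                                                    
                                                    


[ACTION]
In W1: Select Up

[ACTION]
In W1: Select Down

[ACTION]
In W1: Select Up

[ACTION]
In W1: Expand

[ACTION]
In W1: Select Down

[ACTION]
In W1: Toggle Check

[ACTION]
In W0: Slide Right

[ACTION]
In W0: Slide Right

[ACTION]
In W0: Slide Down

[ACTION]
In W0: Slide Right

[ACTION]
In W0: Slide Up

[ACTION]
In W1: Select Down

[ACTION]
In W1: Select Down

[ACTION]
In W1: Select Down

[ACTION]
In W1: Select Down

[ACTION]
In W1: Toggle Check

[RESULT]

            ┃   [ ] utils.go            ┃-----------
            ┃   [ ] main.yaml           ┃  1      [0
            ┃   [ ] parser.html         ┃  2        
            ┃>  [x] tools/              ┃  3        
            ┃     [x] database.md       ┃  4        
            ┃     [x] build/            ┃  5        
            ┃       [x] main.js         ┃  6        
            ┃       [x] database.c      ┃  7        
            ┃     [x] main.toml         ┗━━━━━━━━━━━
            ┃     [x] package.json           ┃     ┃
            ┃     [x] utils/                 ┃     ┃
            ┃       [x] client.ts            ┃     ┃
            ┃       [x] main.md              ┃     ┃
            ┃                                ┃     ┃
            ┗━━━━━━━━━━━━━━━━━━━━━━━━━━━━━━━━┛━━━━━┛
                                                    
                                                    


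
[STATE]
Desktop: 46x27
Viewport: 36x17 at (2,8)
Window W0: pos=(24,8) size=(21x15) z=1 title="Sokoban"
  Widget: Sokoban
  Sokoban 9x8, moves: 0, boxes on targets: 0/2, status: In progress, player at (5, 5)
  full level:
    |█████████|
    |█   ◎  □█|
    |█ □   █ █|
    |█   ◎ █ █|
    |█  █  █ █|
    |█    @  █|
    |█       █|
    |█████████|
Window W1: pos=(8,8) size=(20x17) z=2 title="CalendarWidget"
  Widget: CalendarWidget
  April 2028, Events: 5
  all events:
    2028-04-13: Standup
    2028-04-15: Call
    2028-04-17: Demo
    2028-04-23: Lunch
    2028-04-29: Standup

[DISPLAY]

      ┏━━━━━━━━━━━━━━━━━━┓━━━━━━━━━━
      ┃ CalendarWidget   ┃koban     
      ┠──────────────────┨──────────
      ┃    April 2028    ┃██████    
      ┃Mo Tu We Th Fr Sa ┃ ◎  □█    
      ┃                1 ┃   █ █    
      ┃ 3  4  5  6  7  8 ┃ ◎ █ █    
      ┃10 11 12 13* 14 15┃█  █ █    
      ┃17* 18 19 20 21 22┃  @  █    
      ┃24 25 26 27 28 29*┃     █    
      ┃                  ┃██████    
      ┃                  ┃es: 0  0/2
      ┃                  ┃          
      ┃                  ┃          
      ┃                  ┃━━━━━━━━━━
      ┃                  ┃          
      ┗━━━━━━━━━━━━━━━━━━┛          


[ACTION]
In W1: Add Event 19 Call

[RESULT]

      ┏━━━━━━━━━━━━━━━━━━┓━━━━━━━━━━
      ┃ CalendarWidget   ┃koban     
      ┠──────────────────┨──────────
      ┃    April 2028    ┃██████    
      ┃Mo Tu We Th Fr Sa ┃ ◎  □█    
      ┃                1 ┃   █ █    
      ┃ 3  4  5  6  7  8 ┃ ◎ █ █    
      ┃10 11 12 13* 14 15┃█  █ █    
      ┃17* 18 19* 20 21 2┃  @  █    
      ┃24 25 26 27 28 29*┃     █    
      ┃                  ┃██████    
      ┃                  ┃es: 0  0/2
      ┃                  ┃          
      ┃                  ┃          
      ┃                  ┃━━━━━━━━━━
      ┃                  ┃          
      ┗━━━━━━━━━━━━━━━━━━┛          


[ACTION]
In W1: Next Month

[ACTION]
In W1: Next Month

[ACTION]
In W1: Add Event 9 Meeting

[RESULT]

      ┏━━━━━━━━━━━━━━━━━━┓━━━━━━━━━━
      ┃ CalendarWidget   ┃koban     
      ┠──────────────────┨──────────
      ┃    June 2028     ┃██████    
      ┃Mo Tu We Th Fr Sa ┃ ◎  □█    
      ┃          1  2  3 ┃   █ █    
      ┃ 5  6  7  8  9* 10┃ ◎ █ █    
      ┃12 13 14 15 16 17 ┃█  █ █    
      ┃19 20 21 22 23 24 ┃  @  █    
      ┃26 27 28 29 30    ┃     █    
      ┃                  ┃██████    
      ┃                  ┃es: 0  0/2
      ┃                  ┃          
      ┃                  ┃          
      ┃                  ┃━━━━━━━━━━
      ┃                  ┃          
      ┗━━━━━━━━━━━━━━━━━━┛          


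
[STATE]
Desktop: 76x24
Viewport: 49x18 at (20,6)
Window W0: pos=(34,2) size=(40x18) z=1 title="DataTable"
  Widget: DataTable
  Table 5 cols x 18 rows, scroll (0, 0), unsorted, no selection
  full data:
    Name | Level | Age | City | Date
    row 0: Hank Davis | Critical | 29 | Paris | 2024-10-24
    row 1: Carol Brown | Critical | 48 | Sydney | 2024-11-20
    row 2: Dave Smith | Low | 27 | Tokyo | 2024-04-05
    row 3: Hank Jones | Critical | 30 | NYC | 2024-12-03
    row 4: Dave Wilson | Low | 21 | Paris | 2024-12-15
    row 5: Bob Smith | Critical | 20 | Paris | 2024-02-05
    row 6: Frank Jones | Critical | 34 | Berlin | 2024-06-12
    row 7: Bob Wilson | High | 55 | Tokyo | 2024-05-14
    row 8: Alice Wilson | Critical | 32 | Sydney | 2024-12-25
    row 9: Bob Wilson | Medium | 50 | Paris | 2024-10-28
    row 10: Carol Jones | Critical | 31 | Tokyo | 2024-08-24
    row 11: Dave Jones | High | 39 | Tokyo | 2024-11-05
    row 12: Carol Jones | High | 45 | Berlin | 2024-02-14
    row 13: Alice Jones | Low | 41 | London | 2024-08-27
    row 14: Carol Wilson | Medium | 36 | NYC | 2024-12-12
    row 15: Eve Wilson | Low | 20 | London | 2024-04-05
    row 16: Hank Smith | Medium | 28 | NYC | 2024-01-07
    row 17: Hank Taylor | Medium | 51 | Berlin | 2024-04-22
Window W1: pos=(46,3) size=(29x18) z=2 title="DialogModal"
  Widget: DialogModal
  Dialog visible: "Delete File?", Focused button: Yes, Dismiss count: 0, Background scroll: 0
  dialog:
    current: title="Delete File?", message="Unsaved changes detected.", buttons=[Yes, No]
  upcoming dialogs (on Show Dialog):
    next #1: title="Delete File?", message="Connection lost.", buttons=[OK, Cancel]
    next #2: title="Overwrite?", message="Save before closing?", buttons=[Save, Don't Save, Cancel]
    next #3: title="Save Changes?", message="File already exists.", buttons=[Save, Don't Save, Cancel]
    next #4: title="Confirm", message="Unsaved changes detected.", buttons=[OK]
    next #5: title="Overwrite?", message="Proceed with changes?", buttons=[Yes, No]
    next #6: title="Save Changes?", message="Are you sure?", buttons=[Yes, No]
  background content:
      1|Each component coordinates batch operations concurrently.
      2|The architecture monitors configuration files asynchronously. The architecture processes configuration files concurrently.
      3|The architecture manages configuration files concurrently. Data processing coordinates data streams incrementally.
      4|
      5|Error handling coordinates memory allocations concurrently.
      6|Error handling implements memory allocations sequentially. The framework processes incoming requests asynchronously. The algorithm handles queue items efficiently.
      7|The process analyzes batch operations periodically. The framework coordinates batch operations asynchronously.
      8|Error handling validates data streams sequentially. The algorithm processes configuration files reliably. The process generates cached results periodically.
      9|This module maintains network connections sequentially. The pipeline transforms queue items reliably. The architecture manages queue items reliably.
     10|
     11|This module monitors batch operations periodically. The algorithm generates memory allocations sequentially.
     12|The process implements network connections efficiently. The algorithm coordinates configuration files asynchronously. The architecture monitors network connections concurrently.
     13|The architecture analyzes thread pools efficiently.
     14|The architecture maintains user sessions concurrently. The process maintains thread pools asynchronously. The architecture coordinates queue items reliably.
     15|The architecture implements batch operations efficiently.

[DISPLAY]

              ┃───────────┃Each component coordin
              ┃Hank Davis ┃The architecture monit
              ┃Carol Brown┃The architecture manag
              ┃Dave Smith ┃                      
              ┃Hank Jones ┃Er┌───────────────────
              ┃Dave Wilson┃Er│     Delete File?  
              ┃Bob Smith  ┃Th│Unsaved changes det
              ┃Frank Jones┃Er│      [Yes]  No    
              ┃Bob Wilson ┃Th└───────────────────
              ┃Alice Wilso┃                      
              ┃Bob Wilson ┃This module monitors b
              ┃Carol Jones┃The process implements
              ┃Dave Jones ┃The architecture analy
              ┗━━━━━━━━━━━┃The architecture maint
                          ┗━━━━━━━━━━━━━━━━━━━━━━
                                                 
                                                 
                                                 


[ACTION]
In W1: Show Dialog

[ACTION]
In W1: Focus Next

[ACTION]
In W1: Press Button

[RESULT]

              ┃───────────┃Each component coordin
              ┃Hank Davis ┃The architecture monit
              ┃Carol Brown┃The architecture manag
              ┃Dave Smith ┃                      
              ┃Hank Jones ┃Error handling coordin
              ┃Dave Wilson┃Error handling impleme
              ┃Bob Smith  ┃The process analyzes b
              ┃Frank Jones┃Error handling validat
              ┃Bob Wilson ┃This module maintains 
              ┃Alice Wilso┃                      
              ┃Bob Wilson ┃This module monitors b
              ┃Carol Jones┃The process implements
              ┃Dave Jones ┃The architecture analy
              ┗━━━━━━━━━━━┃The architecture maint
                          ┗━━━━━━━━━━━━━━━━━━━━━━
                                                 
                                                 
                                                 


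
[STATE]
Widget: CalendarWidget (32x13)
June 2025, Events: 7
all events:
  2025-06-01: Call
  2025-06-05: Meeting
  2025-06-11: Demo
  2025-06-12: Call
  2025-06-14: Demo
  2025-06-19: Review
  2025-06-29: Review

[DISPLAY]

           June 2025            
Mo Tu We Th Fr Sa Su            
                   1*           
 2  3  4  5*  6  7  8           
 9 10 11* 12* 13 14* 15         
16 17 18 19* 20 21 22           
23 24 25 26 27 28 29*           
30                              
                                
                                
                                
                                
                                


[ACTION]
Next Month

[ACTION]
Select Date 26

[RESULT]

           July 2025            
Mo Tu We Th Fr Sa Su            
    1  2  3  4  5  6            
 7  8  9 10 11 12 13            
14 15 16 17 18 19 20            
21 22 23 24 25 [26] 27          
28 29 30 31                     
                                
                                
                                
                                
                                
                                


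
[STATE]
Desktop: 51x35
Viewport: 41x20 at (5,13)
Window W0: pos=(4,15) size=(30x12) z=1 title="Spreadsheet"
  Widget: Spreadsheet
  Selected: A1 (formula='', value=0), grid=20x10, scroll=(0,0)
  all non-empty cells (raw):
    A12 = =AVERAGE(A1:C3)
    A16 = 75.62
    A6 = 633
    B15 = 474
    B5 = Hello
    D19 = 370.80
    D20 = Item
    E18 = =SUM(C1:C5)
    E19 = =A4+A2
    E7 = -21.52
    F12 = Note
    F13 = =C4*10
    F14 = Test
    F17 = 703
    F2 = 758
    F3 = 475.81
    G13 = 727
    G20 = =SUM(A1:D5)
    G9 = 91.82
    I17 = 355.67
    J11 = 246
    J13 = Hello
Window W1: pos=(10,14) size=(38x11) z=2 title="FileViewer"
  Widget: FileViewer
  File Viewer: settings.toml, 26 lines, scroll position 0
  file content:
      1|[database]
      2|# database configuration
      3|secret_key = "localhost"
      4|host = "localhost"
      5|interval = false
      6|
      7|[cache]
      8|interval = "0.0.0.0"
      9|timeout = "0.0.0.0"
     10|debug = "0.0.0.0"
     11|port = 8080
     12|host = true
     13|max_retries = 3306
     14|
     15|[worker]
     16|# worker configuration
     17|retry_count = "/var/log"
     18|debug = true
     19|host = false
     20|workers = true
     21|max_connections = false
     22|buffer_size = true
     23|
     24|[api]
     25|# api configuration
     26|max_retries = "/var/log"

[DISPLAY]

                                         
     ┏━━━━━━━━━━━━━━━━━━━━━━━━━━━━━━━━━━━
━━━━━┃ FileViewer                        
 Spre┠───────────────────────────────────
─────┃[database]                         
A1:  ┃# database configuration           
     ┃secret_key = "localhost"           
-----┃host = "localhost"                 
  1  ┃interval = false                   
  2  ┃                                   
  3  ┃[cache]                            
  4  ┗━━━━━━━━━━━━━━━━━━━━━━━━━━━━━━━━━━━
  5        0Hello          0┃            
━━━━━━━━━━━━━━━━━━━━━━━━━━━━┛            
                                         
                                         
                                         
                                         
                                         
                                         


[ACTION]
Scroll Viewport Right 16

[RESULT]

                                         
┏━━━━━━━━━━━━━━━━━━━━━━━━━━━━━━━━━━━━┓   
┃ FileViewer                         ┃   
┠────────────────────────────────────┨   
┃[database]                         ▲┃   
┃# database configuration           █┃   
┃secret_key = "localhost"           ░┃   
┃host = "localhost"                 ░┃   
┃interval = false                   ░┃   
┃                                   ░┃   
┃[cache]                            ▼┃   
┗━━━━━━━━━━━━━━━━━━━━━━━━━━━━━━━━━━━━┛   
      0Hello          0┃                 
━━━━━━━━━━━━━━━━━━━━━━━┛                 
                                         
                                         
                                         
                                         
                                         
                                         


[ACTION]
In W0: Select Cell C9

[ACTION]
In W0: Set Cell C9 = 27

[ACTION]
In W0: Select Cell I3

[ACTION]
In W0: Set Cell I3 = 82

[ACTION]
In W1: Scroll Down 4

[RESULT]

                                         
┏━━━━━━━━━━━━━━━━━━━━━━━━━━━━━━━━━━━━┓   
┃ FileViewer                         ┃   
┠────────────────────────────────────┨   
┃interval = false                   ▲┃   
┃                                   ░┃   
┃[cache]                            █┃   
┃interval = "0.0.0.0"               ░┃   
┃timeout = "0.0.0.0"                ░┃   
┃debug = "0.0.0.0"                  ░┃   
┃port = 8080                        ▼┃   
┗━━━━━━━━━━━━━━━━━━━━━━━━━━━━━━━━━━━━┛   
      0Hello          0┃                 
━━━━━━━━━━━━━━━━━━━━━━━┛                 
                                         
                                         
                                         
                                         
                                         
                                         


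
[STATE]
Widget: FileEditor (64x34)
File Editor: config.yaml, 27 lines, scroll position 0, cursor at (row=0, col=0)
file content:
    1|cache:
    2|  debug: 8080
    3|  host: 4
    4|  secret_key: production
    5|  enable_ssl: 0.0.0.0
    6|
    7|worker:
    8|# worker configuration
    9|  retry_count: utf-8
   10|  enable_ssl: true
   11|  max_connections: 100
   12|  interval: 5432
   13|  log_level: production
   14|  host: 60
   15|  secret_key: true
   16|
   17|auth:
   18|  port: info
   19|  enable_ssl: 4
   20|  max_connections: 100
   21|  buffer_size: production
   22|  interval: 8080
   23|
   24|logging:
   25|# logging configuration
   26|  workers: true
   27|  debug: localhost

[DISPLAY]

█ache:                                                         ▲
  debug: 8080                                                  █
  host: 4                                                      ░
  secret_key: production                                       ░
  enable_ssl: 0.0.0.0                                          ░
                                                               ░
worker:                                                        ░
# worker configuration                                         ░
  retry_count: utf-8                                           ░
  enable_ssl: true                                             ░
  max_connections: 100                                         ░
  interval: 5432                                               ░
  log_level: production                                        ░
  host: 60                                                     ░
  secret_key: true                                             ░
                                                               ░
auth:                                                          ░
  port: info                                                   ░
  enable_ssl: 4                                                ░
  max_connections: 100                                         ░
  buffer_size: production                                      ░
  interval: 8080                                               ░
                                                               ░
logging:                                                       ░
# logging configuration                                        ░
  workers: true                                                ░
  debug: localhost                                             ░
                                                               ░
                                                               ░
                                                               ░
                                                               ░
                                                               ░
                                                               ░
                                                               ▼


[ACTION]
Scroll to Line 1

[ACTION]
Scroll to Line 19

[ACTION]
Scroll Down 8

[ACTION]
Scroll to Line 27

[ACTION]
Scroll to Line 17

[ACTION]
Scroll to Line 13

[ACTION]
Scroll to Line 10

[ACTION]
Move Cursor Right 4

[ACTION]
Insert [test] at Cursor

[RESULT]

cachtest█:                                                     ▲
  debug: 8080                                                  █
  host: 4                                                      ░
  secret_key: production                                       ░
  enable_ssl: 0.0.0.0                                          ░
                                                               ░
worker:                                                        ░
# worker configuration                                         ░
  retry_count: utf-8                                           ░
  enable_ssl: true                                             ░
  max_connections: 100                                         ░
  interval: 5432                                               ░
  log_level: production                                        ░
  host: 60                                                     ░
  secret_key: true                                             ░
                                                               ░
auth:                                                          ░
  port: info                                                   ░
  enable_ssl: 4                                                ░
  max_connections: 100                                         ░
  buffer_size: production                                      ░
  interval: 8080                                               ░
                                                               ░
logging:                                                       ░
# logging configuration                                        ░
  workers: true                                                ░
  debug: localhost                                             ░
                                                               ░
                                                               ░
                                                               ░
                                                               ░
                                                               ░
                                                               ░
                                                               ▼
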